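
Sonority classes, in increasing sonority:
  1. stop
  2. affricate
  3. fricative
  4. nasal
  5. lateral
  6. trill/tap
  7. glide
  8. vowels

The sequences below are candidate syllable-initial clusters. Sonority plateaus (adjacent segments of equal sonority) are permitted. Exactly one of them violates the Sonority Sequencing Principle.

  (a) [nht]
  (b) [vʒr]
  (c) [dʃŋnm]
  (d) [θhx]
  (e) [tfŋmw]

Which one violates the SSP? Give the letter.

a

(a) sonority 4-3-1: ill-formed.
(b) sonority 3-3-6: well-formed.
(c) sonority 1-3-4-4-4: well-formed.
(d) sonority 3-3-3: well-formed.
(e) sonority 1-3-4-4-7: well-formed.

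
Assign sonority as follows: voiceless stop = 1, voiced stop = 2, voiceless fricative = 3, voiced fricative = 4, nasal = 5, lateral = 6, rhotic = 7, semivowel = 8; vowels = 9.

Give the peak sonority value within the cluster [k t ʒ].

4

/k/: voiceless stop = 1.
/t/: voiceless stop = 1.
/ʒ/: voiced fricative = 4.
The maximum is 4.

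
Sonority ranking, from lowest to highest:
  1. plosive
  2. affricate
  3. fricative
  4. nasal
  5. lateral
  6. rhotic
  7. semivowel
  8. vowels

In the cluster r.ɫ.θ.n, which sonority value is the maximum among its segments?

6

/r/ is a rhotic (sonority 6).
/ɫ/ is a lateral (sonority 5).
/θ/ is a fricative (sonority 3).
/n/ is a nasal (sonority 4).
The maximum is 6.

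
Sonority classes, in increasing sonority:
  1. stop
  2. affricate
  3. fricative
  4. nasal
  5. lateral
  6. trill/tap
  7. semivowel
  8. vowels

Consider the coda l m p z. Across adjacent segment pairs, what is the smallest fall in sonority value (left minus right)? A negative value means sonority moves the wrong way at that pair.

-2

/l/ is a lateral (sonority 5).
/m/ is a nasal (sonority 4).
/p/ is a stop (sonority 1).
/z/ is a fricative (sonority 3).
/l/→/m/: change +1.
/m/→/p/: change +3.
/p/→/z/: change -2.
Minimum = -2.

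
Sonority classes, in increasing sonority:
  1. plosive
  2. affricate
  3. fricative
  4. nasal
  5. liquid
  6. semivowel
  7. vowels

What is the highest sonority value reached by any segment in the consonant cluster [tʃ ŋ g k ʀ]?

/tʃ/ is an affricate (sonority 2).
/ŋ/ is a nasal (sonority 4).
/g/ is a plosive (sonority 1).
/k/ is a plosive (sonority 1).
/ʀ/ is a liquid (sonority 5).
The maximum is 5.

5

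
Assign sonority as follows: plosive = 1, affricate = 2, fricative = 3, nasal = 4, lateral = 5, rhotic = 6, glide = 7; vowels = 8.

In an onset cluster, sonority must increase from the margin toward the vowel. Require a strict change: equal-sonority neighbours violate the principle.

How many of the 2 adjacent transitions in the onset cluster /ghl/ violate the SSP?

/g/: plosive = 1.
/h/: fricative = 3.
/l/: lateral = 5.
/g/→/h/: 1→3 (rises) — ok.
/h/→/l/: 3→5 (rises) — ok.

0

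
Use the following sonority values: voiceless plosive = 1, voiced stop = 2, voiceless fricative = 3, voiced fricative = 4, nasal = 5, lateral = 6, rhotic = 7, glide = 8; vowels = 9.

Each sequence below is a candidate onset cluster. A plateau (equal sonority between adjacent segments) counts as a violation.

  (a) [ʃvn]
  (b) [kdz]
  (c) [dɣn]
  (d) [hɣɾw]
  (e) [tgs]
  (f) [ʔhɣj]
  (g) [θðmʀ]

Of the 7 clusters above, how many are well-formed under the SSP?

7

(a) 3-4-5 → obeys
(b) 1-2-4 → obeys
(c) 2-4-5 → obeys
(d) 3-4-7-8 → obeys
(e) 1-2-3 → obeys
(f) 1-3-4-8 → obeys
(g) 3-4-5-7 → obeys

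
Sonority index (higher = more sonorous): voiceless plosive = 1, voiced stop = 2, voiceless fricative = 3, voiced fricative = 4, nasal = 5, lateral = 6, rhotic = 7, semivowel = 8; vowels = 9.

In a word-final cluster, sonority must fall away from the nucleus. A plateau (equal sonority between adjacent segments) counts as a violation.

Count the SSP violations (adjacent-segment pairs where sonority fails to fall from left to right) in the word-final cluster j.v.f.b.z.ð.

2

/j/ — semivowel, sonority 8.
/v/ — voiced fricative, sonority 4.
/f/ — voiceless fricative, sonority 3.
/b/ — voiced stop, sonority 2.
/z/ — voiced fricative, sonority 4.
/ð/ — voiced fricative, sonority 4.
/j/→/v/: 8→4 (falls) — ok.
/v/→/f/: 4→3 (falls) — ok.
/f/→/b/: 3→2 (falls) — ok.
/b/→/z/: 2→4 (does not fall) — violation.
/z/→/ð/: 4→4 (plateau) — violation.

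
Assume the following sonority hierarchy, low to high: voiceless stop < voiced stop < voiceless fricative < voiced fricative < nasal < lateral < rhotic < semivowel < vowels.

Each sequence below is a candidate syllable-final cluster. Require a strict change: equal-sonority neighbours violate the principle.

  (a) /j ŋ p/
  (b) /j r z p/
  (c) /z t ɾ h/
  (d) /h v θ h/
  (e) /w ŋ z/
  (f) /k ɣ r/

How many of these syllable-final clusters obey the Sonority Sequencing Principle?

(a) sonority 8-5-1: well-formed.
(b) sonority 8-7-4-1: well-formed.
(c) sonority 4-1-7-3: ill-formed.
(d) sonority 3-4-3-3: ill-formed.
(e) sonority 8-5-4: well-formed.
(f) sonority 1-4-7: ill-formed.

3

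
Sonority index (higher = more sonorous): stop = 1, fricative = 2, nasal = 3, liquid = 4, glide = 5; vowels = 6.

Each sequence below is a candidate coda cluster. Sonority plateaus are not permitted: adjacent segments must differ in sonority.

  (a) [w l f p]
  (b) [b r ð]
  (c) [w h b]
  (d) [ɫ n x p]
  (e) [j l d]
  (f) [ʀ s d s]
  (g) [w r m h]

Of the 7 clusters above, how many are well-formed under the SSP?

5

(a) [w l f p]: profile 5-4-2-1 — obeys.
(b) [b r ð]: profile 1-4-2 — violates.
(c) [w h b]: profile 5-2-1 — obeys.
(d) [ɫ n x p]: profile 4-3-2-1 — obeys.
(e) [j l d]: profile 5-4-1 — obeys.
(f) [ʀ s d s]: profile 4-2-1-2 — violates.
(g) [w r m h]: profile 5-4-3-2 — obeys.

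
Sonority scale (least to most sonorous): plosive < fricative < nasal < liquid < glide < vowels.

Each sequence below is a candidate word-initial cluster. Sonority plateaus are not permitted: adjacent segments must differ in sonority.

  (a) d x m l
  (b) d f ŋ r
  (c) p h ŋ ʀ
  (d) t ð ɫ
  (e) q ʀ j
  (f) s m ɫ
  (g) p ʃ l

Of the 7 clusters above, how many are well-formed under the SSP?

(a) 1-2-3-4 → obeys
(b) 1-2-3-4 → obeys
(c) 1-2-3-4 → obeys
(d) 1-2-4 → obeys
(e) 1-4-5 → obeys
(f) 2-3-4 → obeys
(g) 1-2-4 → obeys

7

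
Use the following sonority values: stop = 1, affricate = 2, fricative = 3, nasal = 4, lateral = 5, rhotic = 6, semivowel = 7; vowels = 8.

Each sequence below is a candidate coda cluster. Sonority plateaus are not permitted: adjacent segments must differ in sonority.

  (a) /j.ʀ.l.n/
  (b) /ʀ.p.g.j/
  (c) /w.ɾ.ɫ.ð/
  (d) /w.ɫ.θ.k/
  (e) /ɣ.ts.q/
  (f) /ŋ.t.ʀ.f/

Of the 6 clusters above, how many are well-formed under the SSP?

(a) sonority 7-6-5-4: well-formed.
(b) sonority 6-1-1-7: ill-formed.
(c) sonority 7-6-5-3: well-formed.
(d) sonority 7-5-3-1: well-formed.
(e) sonority 3-2-1: well-formed.
(f) sonority 4-1-6-3: ill-formed.

4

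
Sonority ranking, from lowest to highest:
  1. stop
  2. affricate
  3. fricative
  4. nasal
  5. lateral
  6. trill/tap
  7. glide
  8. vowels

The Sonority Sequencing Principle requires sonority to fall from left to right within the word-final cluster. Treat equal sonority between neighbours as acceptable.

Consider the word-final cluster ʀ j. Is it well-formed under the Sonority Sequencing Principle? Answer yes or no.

/ʀ/ is a trill/tap (sonority 6).
/j/ is a glide (sonority 7).
The profile is 6-7. Between /ʀ/ (6) and /j/ (7) sonority does not fall, so the cluster violates the SSP.

no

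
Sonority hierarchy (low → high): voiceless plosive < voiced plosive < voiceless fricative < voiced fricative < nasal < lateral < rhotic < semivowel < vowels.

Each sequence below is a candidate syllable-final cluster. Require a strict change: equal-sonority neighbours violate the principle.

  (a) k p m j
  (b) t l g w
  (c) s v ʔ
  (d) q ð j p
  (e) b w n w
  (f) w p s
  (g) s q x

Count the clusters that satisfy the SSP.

0

(a) 1-1-5-8 → violates
(b) 1-6-2-8 → violates
(c) 3-4-1 → violates
(d) 1-4-8-1 → violates
(e) 2-8-5-8 → violates
(f) 8-1-3 → violates
(g) 3-1-3 → violates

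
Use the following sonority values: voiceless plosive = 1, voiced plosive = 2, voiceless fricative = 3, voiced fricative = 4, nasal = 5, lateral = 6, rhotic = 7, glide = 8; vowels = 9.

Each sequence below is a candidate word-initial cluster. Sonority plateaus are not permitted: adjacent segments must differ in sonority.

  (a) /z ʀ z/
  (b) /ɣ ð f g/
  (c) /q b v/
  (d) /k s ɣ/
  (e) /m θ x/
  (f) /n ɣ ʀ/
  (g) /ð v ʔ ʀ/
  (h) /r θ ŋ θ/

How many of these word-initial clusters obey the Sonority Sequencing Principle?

2

(a) sonority 4-7-4: ill-formed.
(b) sonority 4-4-3-2: ill-formed.
(c) sonority 1-2-4: well-formed.
(d) sonority 1-3-4: well-formed.
(e) sonority 5-3-3: ill-formed.
(f) sonority 5-4-7: ill-formed.
(g) sonority 4-4-1-7: ill-formed.
(h) sonority 7-3-5-3: ill-formed.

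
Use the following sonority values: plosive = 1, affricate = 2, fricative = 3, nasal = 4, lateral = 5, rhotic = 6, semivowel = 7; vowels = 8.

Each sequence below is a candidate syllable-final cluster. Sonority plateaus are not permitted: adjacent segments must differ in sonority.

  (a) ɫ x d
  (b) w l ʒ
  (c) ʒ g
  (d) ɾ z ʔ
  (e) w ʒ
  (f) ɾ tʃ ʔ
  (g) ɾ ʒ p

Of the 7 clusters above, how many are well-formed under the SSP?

7

(a) sonority 5-3-1: well-formed.
(b) sonority 7-5-3: well-formed.
(c) sonority 3-1: well-formed.
(d) sonority 6-3-1: well-formed.
(e) sonority 7-3: well-formed.
(f) sonority 6-2-1: well-formed.
(g) sonority 6-3-1: well-formed.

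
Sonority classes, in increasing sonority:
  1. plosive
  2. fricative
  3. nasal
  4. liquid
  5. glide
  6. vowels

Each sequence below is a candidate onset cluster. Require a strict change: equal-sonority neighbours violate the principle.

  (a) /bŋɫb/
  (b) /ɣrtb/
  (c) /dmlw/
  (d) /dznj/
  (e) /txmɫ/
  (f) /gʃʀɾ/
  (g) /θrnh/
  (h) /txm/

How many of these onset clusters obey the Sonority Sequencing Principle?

(a) sonority 1-3-4-1: ill-formed.
(b) sonority 2-4-1-1: ill-formed.
(c) sonority 1-3-4-5: well-formed.
(d) sonority 1-2-3-5: well-formed.
(e) sonority 1-2-3-4: well-formed.
(f) sonority 1-2-4-4: ill-formed.
(g) sonority 2-4-3-2: ill-formed.
(h) sonority 1-2-3: well-formed.

4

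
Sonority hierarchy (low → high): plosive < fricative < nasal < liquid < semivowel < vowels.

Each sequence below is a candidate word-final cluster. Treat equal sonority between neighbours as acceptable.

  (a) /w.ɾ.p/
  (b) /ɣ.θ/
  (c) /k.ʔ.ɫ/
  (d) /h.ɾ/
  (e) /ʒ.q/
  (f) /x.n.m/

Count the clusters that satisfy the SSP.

(a) /w.ɾ.p/: profile 5-4-1 — obeys.
(b) /ɣ.θ/: profile 2-2 — obeys.
(c) /k.ʔ.ɫ/: profile 1-1-4 — violates.
(d) /h.ɾ/: profile 2-4 — violates.
(e) /ʒ.q/: profile 2-1 — obeys.
(f) /x.n.m/: profile 2-3-3 — violates.

3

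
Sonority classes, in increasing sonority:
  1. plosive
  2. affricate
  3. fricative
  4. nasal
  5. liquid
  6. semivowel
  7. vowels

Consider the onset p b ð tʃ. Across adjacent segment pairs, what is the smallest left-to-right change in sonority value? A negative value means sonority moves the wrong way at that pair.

-1

/p/: plosive = 1.
/b/: plosive = 1.
/ð/: fricative = 3.
/tʃ/: affricate = 2.
/p/→/b/: change +0.
/b/→/ð/: change +2.
/ð/→/tʃ/: change -1.
Minimum = -1.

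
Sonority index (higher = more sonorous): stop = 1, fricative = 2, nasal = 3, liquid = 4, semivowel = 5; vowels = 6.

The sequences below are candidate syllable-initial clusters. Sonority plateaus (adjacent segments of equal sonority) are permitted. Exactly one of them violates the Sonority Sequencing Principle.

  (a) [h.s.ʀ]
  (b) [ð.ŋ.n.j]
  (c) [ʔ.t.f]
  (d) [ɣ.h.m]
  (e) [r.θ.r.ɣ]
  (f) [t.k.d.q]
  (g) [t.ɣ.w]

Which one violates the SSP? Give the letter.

e

(a) [h.s.ʀ]: profile 2-2-4 — obeys.
(b) [ð.ŋ.n.j]: profile 2-3-3-5 — obeys.
(c) [ʔ.t.f]: profile 1-1-2 — obeys.
(d) [ɣ.h.m]: profile 2-2-3 — obeys.
(e) [r.θ.r.ɣ]: profile 4-2-4-2 — violates.
(f) [t.k.d.q]: profile 1-1-1-1 — obeys.
(g) [t.ɣ.w]: profile 1-2-5 — obeys.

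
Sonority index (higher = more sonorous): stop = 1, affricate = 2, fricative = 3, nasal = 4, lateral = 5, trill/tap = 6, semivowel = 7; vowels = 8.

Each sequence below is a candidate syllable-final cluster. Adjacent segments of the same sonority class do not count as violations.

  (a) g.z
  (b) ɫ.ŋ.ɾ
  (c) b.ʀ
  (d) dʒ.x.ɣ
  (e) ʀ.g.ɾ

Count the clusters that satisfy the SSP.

0

(a) 1-3 → violates
(b) 5-4-6 → violates
(c) 1-6 → violates
(d) 2-3-3 → violates
(e) 6-1-6 → violates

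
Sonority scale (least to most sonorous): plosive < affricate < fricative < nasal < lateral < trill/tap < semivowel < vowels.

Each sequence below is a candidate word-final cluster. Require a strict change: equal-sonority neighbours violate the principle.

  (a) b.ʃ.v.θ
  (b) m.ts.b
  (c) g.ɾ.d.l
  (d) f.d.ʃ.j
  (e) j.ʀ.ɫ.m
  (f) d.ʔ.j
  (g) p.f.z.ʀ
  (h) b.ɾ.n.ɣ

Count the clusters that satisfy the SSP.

(a) 1-3-3-3 → violates
(b) 4-2-1 → obeys
(c) 1-6-1-5 → violates
(d) 3-1-3-7 → violates
(e) 7-6-5-4 → obeys
(f) 1-1-7 → violates
(g) 1-3-3-6 → violates
(h) 1-6-4-3 → violates

2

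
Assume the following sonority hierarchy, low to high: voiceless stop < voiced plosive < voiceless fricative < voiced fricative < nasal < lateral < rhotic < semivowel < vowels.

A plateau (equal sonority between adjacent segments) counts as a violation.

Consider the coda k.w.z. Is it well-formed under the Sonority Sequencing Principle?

/k/: voiceless stop = 1.
/w/: semivowel = 8.
/z/: voiced fricative = 4.
The profile is 1-8-4. Between /k/ (1) and /w/ (8) sonority does not fall, so the cluster violates the SSP.

no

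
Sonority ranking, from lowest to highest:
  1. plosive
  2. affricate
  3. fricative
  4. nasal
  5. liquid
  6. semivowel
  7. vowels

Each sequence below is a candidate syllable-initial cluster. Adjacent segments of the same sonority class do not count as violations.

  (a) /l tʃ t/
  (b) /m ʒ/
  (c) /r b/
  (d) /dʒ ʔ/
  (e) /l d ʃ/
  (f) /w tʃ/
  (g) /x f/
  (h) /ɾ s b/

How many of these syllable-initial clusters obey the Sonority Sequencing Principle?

1

(a) sonority 5-2-1: ill-formed.
(b) sonority 4-3: ill-formed.
(c) sonority 5-1: ill-formed.
(d) sonority 2-1: ill-formed.
(e) sonority 5-1-3: ill-formed.
(f) sonority 6-2: ill-formed.
(g) sonority 3-3: well-formed.
(h) sonority 5-3-1: ill-formed.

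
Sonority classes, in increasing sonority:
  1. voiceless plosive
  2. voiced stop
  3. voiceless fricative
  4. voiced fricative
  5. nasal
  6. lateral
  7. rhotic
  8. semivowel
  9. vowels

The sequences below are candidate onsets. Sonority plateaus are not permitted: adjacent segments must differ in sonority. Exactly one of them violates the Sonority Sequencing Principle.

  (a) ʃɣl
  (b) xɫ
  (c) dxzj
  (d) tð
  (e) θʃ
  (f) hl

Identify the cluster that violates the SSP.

(a) ʃɣl: profile 3-4-6 — obeys.
(b) xɫ: profile 3-6 — obeys.
(c) dxzj: profile 2-3-4-8 — obeys.
(d) tð: profile 1-4 — obeys.
(e) θʃ: profile 3-3 — violates.
(f) hl: profile 3-6 — obeys.

e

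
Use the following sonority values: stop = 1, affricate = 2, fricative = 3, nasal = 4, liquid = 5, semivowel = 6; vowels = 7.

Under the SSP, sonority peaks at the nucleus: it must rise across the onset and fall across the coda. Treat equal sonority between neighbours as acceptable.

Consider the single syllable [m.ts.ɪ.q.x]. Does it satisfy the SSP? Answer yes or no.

Onset: /m/ is a nasal (sonority 4), /ts/ is an affricate (sonority 2); then the nucleus /ɪ/ (sonority 7).
Onset profile 4-2-7 — does not rise throughout.
Coda: /q/ is a stop (sonority 1), /x/ is a fricative (sonority 3).
Coda profile 7-1-3 — does not fall throughout.

no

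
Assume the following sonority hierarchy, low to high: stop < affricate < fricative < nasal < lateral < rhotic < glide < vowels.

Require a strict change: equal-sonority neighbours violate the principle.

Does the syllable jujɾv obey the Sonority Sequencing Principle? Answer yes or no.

Onset: /j/ is a glide (sonority 7); then the nucleus /u/ (sonority 8).
Onset profile 7-8 — rises to the nucleus.
Coda: /j/ is a glide (sonority 7), /ɾ/ is a rhotic (sonority 6), /v/ is a fricative (sonority 3).
Coda profile 8-7-6-3 — falls from the nucleus.

yes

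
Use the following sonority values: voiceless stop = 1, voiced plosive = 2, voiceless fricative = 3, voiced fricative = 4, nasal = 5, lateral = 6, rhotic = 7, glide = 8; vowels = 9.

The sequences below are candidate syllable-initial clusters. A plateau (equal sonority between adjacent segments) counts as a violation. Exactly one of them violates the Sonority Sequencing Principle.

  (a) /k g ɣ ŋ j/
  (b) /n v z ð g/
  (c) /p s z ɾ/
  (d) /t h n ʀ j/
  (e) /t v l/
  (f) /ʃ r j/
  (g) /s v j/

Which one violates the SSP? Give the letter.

(a) sonority 1-2-4-5-8: well-formed.
(b) sonority 5-4-4-4-2: ill-formed.
(c) sonority 1-3-4-7: well-formed.
(d) sonority 1-3-5-7-8: well-formed.
(e) sonority 1-4-6: well-formed.
(f) sonority 3-7-8: well-formed.
(g) sonority 3-4-8: well-formed.

b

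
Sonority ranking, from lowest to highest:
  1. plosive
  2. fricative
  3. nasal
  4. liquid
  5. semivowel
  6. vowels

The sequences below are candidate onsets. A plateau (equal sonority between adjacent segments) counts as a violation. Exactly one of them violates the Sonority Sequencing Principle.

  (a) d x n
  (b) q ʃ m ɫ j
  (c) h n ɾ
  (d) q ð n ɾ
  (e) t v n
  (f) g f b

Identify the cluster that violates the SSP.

f

(a) 1-2-3 → obeys
(b) 1-2-3-4-5 → obeys
(c) 2-3-4 → obeys
(d) 1-2-3-4 → obeys
(e) 1-2-3 → obeys
(f) 1-2-1 → violates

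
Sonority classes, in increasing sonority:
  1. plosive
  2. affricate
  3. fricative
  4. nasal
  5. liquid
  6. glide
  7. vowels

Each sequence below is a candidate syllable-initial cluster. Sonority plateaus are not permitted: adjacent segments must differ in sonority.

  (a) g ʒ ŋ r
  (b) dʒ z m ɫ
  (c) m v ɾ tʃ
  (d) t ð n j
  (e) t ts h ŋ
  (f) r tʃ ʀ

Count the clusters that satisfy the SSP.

(a) sonority 1-3-4-5: well-formed.
(b) sonority 2-3-4-5: well-formed.
(c) sonority 4-3-5-2: ill-formed.
(d) sonority 1-3-4-6: well-formed.
(e) sonority 1-2-3-4: well-formed.
(f) sonority 5-2-5: ill-formed.

4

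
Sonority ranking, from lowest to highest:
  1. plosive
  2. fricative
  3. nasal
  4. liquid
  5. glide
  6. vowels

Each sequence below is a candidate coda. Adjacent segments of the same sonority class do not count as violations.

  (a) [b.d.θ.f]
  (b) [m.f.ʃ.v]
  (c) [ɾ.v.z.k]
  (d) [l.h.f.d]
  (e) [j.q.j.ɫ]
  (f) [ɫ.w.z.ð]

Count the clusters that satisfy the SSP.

(a) [b.d.θ.f]: profile 1-1-2-2 — violates.
(b) [m.f.ʃ.v]: profile 3-2-2-2 — obeys.
(c) [ɾ.v.z.k]: profile 4-2-2-1 — obeys.
(d) [l.h.f.d]: profile 4-2-2-1 — obeys.
(e) [j.q.j.ɫ]: profile 5-1-5-4 — violates.
(f) [ɫ.w.z.ð]: profile 4-5-2-2 — violates.

3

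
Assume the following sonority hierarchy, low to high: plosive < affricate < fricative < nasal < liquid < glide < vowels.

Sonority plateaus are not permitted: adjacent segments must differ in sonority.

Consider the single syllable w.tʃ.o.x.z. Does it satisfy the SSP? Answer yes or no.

no

Onset: /w/ is a glide (sonority 6), /tʃ/ is an affricate (sonority 2); then the nucleus /o/ (sonority 7).
Onset profile 6-2-7 — does not strictly rise throughout.
Coda: /x/ is a fricative (sonority 3), /z/ is a fricative (sonority 3).
Coda profile 7-3-3 — does not strictly fall throughout.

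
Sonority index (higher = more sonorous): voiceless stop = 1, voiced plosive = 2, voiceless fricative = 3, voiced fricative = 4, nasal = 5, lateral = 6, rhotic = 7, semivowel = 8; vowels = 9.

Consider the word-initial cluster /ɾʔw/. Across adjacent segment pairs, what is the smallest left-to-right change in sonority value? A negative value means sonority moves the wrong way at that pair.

/ɾ/ is a rhotic (sonority 7).
/ʔ/ is a voiceless stop (sonority 1).
/w/ is a semivowel (sonority 8).
/ɾ/→/ʔ/: change -6.
/ʔ/→/w/: change +7.
Minimum = -6.

-6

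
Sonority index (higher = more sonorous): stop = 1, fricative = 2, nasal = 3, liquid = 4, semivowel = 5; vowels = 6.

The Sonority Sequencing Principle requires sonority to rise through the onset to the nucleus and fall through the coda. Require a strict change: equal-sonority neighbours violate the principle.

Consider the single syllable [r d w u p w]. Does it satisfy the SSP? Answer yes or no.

no

Onset: /r/ is a liquid (sonority 4), /d/ is a stop (sonority 1), /w/ is a semivowel (sonority 5); then the nucleus /u/ (sonority 6).
Onset profile 4-1-5-6 — does not strictly rise throughout.
Coda: /p/ is a stop (sonority 1), /w/ is a semivowel (sonority 5).
Coda profile 6-1-5 — does not strictly fall throughout.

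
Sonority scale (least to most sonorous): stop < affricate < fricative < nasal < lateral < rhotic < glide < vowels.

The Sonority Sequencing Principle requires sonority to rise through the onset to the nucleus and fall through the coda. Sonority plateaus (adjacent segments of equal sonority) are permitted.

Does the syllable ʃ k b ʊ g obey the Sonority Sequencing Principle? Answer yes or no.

no

Onset: /ʃ/ is a fricative (sonority 3), /k/ is a stop (sonority 1), /b/ is a stop (sonority 1); then the nucleus /ʊ/ (sonority 8).
Onset profile 3-1-1-8 — does not rise throughout.
Coda: /g/ is a stop (sonority 1).
Coda profile 8-1 — falls from the nucleus.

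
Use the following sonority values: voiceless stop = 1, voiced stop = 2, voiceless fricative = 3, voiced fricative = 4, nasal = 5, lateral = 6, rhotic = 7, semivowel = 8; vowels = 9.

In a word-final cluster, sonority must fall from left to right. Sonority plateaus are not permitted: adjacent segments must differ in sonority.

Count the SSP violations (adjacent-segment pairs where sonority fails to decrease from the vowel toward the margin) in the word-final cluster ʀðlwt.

/ʀ/ is a rhotic (sonority 7).
/ð/ is a voiced fricative (sonority 4).
/l/ is a lateral (sonority 6).
/w/ is a semivowel (sonority 8).
/t/ is a voiceless stop (sonority 1).
/ʀ/→/ð/: 7→4 (falls) — ok.
/ð/→/l/: 4→6 (does not fall) — violation.
/l/→/w/: 6→8 (does not fall) — violation.
/w/→/t/: 8→1 (falls) — ok.

2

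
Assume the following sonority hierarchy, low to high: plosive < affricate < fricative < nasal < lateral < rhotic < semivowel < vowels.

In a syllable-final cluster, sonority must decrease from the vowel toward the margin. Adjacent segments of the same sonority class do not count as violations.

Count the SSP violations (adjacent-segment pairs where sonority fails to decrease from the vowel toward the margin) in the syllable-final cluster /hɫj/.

/h/ — fricative, sonority 3.
/ɫ/ — lateral, sonority 5.
/j/ — semivowel, sonority 7.
/h/→/ɫ/: 3→5 (does not fall) — violation.
/ɫ/→/j/: 5→7 (does not fall) — violation.

2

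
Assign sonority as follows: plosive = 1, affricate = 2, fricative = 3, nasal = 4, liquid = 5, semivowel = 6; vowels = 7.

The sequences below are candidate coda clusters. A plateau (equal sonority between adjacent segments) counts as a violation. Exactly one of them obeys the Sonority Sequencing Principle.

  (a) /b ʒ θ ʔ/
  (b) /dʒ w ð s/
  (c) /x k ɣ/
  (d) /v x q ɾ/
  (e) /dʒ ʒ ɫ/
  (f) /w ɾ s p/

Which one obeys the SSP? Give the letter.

f

(a) sonority 1-3-3-1: ill-formed.
(b) sonority 2-6-3-3: ill-formed.
(c) sonority 3-1-3: ill-formed.
(d) sonority 3-3-1-5: ill-formed.
(e) sonority 2-3-5: ill-formed.
(f) sonority 6-5-3-1: well-formed.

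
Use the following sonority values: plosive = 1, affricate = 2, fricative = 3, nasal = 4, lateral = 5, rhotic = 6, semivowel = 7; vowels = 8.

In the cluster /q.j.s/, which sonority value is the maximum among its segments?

/q/ is a plosive (sonority 1).
/j/ is a semivowel (sonority 7).
/s/ is a fricative (sonority 3).
The maximum is 7.

7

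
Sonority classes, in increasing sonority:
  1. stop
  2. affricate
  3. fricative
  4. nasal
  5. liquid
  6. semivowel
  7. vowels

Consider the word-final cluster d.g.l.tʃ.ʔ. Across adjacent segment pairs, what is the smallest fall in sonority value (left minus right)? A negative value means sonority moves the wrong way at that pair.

/d/ — stop, sonority 1.
/g/ — stop, sonority 1.
/l/ — liquid, sonority 5.
/tʃ/ — affricate, sonority 2.
/ʔ/ — stop, sonority 1.
/d/→/g/: change +0.
/g/→/l/: change -4.
/l/→/tʃ/: change +3.
/tʃ/→/ʔ/: change +1.
Minimum = -4.

-4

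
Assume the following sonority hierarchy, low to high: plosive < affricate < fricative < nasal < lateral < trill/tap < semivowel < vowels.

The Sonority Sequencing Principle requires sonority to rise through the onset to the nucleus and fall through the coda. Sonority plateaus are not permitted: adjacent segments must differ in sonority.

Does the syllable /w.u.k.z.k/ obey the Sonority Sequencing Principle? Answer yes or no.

no

Onset: /w/ is a semivowel (sonority 7); then the nucleus /u/ (sonority 8).
Onset profile 7-8 — rises to the nucleus.
Coda: /k/ is a plosive (sonority 1), /z/ is a fricative (sonority 3), /k/ is a plosive (sonority 1).
Coda profile 8-1-3-1 — does not strictly fall throughout.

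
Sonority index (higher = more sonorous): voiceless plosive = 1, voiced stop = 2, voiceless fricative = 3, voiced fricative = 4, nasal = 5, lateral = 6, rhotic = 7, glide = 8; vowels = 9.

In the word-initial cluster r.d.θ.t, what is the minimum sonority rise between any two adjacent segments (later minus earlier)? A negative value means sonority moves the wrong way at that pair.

-5

/r/: rhotic = 7.
/d/: voiced stop = 2.
/θ/: voiceless fricative = 3.
/t/: voiceless plosive = 1.
/r/→/d/: change -5.
/d/→/θ/: change +1.
/θ/→/t/: change -2.
Minimum = -5.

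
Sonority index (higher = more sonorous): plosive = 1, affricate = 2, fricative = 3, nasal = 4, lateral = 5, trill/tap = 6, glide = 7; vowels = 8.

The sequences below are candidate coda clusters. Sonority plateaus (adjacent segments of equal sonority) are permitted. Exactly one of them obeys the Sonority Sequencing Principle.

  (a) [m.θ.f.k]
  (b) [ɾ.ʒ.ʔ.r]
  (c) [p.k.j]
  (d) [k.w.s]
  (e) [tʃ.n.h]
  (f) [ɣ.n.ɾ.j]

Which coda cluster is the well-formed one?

a

(a) sonority 4-3-3-1: well-formed.
(b) sonority 6-3-1-6: ill-formed.
(c) sonority 1-1-7: ill-formed.
(d) sonority 1-7-3: ill-formed.
(e) sonority 2-4-3: ill-formed.
(f) sonority 3-4-6-7: ill-formed.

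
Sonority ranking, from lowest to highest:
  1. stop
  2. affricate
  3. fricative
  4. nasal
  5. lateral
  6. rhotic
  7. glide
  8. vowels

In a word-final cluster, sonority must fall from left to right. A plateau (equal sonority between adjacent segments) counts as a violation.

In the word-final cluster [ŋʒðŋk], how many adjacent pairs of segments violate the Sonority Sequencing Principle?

/ŋ/: nasal = 4.
/ʒ/: fricative = 3.
/ð/: fricative = 3.
/ŋ/: nasal = 4.
/k/: stop = 1.
/ŋ/→/ʒ/: 4→3 (falls) — ok.
/ʒ/→/ð/: 3→3 (plateau) — violation.
/ð/→/ŋ/: 3→4 (does not fall) — violation.
/ŋ/→/k/: 4→1 (falls) — ok.

2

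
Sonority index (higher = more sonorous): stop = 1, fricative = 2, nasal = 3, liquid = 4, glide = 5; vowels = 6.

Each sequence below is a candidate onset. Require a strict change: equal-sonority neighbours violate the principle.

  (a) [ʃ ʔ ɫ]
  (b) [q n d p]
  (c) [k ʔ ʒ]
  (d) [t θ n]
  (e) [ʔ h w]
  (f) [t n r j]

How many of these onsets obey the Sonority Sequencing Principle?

3

(a) [ʃ ʔ ɫ]: profile 2-1-4 — violates.
(b) [q n d p]: profile 1-3-1-1 — violates.
(c) [k ʔ ʒ]: profile 1-1-2 — violates.
(d) [t θ n]: profile 1-2-3 — obeys.
(e) [ʔ h w]: profile 1-2-5 — obeys.
(f) [t n r j]: profile 1-3-4-5 — obeys.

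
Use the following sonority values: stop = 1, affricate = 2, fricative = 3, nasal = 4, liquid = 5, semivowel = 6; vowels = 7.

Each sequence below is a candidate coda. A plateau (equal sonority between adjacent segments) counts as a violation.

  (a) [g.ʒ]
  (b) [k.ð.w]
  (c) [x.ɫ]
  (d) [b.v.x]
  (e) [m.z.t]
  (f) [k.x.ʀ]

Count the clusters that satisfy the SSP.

1

(a) 1-3 → violates
(b) 1-3-6 → violates
(c) 3-5 → violates
(d) 1-3-3 → violates
(e) 4-3-1 → obeys
(f) 1-3-5 → violates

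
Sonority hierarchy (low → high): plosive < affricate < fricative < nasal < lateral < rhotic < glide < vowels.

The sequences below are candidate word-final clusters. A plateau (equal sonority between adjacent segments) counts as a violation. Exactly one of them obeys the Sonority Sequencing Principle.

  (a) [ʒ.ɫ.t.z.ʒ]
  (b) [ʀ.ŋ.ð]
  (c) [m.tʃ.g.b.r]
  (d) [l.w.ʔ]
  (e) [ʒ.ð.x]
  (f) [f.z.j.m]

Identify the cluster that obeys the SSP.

b

(a) [ʒ.ɫ.t.z.ʒ]: profile 3-5-1-3-3 — violates.
(b) [ʀ.ŋ.ð]: profile 6-4-3 — obeys.
(c) [m.tʃ.g.b.r]: profile 4-2-1-1-6 — violates.
(d) [l.w.ʔ]: profile 5-7-1 — violates.
(e) [ʒ.ð.x]: profile 3-3-3 — violates.
(f) [f.z.j.m]: profile 3-3-7-4 — violates.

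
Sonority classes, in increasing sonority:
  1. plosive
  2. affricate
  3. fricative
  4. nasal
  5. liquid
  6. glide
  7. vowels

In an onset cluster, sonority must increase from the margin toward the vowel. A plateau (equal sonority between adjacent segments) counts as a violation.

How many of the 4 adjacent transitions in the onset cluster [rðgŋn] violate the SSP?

3

/r/ — liquid, sonority 5.
/ð/ — fricative, sonority 3.
/g/ — plosive, sonority 1.
/ŋ/ — nasal, sonority 4.
/n/ — nasal, sonority 4.
/r/→/ð/: 5→3 (does not rise) — violation.
/ð/→/g/: 3→1 (does not rise) — violation.
/g/→/ŋ/: 1→4 (rises) — ok.
/ŋ/→/n/: 4→4 (plateau) — violation.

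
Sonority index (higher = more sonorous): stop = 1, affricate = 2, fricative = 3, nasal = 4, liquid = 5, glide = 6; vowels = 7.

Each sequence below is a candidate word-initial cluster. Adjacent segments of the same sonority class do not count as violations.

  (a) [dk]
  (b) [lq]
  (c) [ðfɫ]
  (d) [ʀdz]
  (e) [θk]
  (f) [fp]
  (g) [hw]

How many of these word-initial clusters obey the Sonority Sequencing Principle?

(a) 1-1 → obeys
(b) 5-1 → violates
(c) 3-3-5 → obeys
(d) 5-1-3 → violates
(e) 3-1 → violates
(f) 3-1 → violates
(g) 3-6 → obeys

3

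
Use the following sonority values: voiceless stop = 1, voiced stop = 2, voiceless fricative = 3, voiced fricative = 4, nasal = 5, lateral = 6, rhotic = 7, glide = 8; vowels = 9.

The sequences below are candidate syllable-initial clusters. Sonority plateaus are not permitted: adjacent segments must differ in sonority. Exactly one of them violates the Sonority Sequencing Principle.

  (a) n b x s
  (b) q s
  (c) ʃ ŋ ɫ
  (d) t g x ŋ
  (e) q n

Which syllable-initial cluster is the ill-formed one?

(a) sonority 5-2-3-3: ill-formed.
(b) sonority 1-3: well-formed.
(c) sonority 3-5-6: well-formed.
(d) sonority 1-2-3-5: well-formed.
(e) sonority 1-5: well-formed.

a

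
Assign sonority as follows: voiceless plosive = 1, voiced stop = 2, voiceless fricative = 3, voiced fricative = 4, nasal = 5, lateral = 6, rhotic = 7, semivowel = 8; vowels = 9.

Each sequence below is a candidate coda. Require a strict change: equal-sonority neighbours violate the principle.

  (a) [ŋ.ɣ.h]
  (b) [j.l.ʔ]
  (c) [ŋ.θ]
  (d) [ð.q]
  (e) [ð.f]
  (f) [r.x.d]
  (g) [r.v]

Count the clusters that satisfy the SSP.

7

(a) [ŋ.ɣ.h]: profile 5-4-3 — obeys.
(b) [j.l.ʔ]: profile 8-6-1 — obeys.
(c) [ŋ.θ]: profile 5-3 — obeys.
(d) [ð.q]: profile 4-1 — obeys.
(e) [ð.f]: profile 4-3 — obeys.
(f) [r.x.d]: profile 7-3-2 — obeys.
(g) [r.v]: profile 7-4 — obeys.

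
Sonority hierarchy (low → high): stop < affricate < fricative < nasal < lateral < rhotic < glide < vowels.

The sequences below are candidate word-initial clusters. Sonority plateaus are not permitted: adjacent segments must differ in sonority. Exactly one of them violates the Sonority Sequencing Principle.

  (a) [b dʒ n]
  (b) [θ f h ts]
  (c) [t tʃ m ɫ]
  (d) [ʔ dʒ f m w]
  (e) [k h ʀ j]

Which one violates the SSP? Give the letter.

b

(a) sonority 1-2-4: well-formed.
(b) sonority 3-3-3-2: ill-formed.
(c) sonority 1-2-4-5: well-formed.
(d) sonority 1-2-3-4-7: well-formed.
(e) sonority 1-3-6-7: well-formed.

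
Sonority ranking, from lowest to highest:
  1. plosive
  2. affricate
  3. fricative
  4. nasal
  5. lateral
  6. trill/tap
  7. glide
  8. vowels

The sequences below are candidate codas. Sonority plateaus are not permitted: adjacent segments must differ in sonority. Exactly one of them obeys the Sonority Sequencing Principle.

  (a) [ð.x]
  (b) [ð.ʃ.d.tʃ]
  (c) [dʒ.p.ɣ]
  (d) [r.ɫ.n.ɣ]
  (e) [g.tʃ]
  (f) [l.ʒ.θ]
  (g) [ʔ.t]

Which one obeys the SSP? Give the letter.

d

(a) sonority 3-3: ill-formed.
(b) sonority 3-3-1-2: ill-formed.
(c) sonority 2-1-3: ill-formed.
(d) sonority 6-5-4-3: well-formed.
(e) sonority 1-2: ill-formed.
(f) sonority 5-3-3: ill-formed.
(g) sonority 1-1: ill-formed.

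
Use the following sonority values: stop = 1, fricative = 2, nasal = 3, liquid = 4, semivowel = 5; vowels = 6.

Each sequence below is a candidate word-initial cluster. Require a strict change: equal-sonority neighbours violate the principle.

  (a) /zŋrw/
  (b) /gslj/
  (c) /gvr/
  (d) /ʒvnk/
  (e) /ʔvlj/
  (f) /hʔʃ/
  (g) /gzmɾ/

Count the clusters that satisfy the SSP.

5

(a) sonority 2-3-4-5: well-formed.
(b) sonority 1-2-4-5: well-formed.
(c) sonority 1-2-4: well-formed.
(d) sonority 2-2-3-1: ill-formed.
(e) sonority 1-2-4-5: well-formed.
(f) sonority 2-1-2: ill-formed.
(g) sonority 1-2-3-4: well-formed.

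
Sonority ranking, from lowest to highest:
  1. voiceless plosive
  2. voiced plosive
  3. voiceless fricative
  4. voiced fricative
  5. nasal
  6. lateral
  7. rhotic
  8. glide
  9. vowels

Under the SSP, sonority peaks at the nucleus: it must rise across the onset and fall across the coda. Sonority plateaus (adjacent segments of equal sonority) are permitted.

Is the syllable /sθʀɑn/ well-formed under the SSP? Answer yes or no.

Onset: /s/ is a voiceless fricative (sonority 3), /θ/ is a voiceless fricative (sonority 3), /ʀ/ is a rhotic (sonority 7); then the nucleus /ɑ/ (sonority 9).
Onset profile 3-3-7-9 — rises to the nucleus.
Coda: /n/ is a nasal (sonority 5).
Coda profile 9-5 — falls from the nucleus.

yes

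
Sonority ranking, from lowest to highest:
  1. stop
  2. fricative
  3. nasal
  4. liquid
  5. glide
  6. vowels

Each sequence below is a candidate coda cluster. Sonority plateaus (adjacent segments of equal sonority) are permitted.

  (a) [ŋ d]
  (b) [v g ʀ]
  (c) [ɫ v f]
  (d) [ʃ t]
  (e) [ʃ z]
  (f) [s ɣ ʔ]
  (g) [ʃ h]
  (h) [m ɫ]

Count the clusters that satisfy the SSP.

(a) sonority 3-1: well-formed.
(b) sonority 2-1-4: ill-formed.
(c) sonority 4-2-2: well-formed.
(d) sonority 2-1: well-formed.
(e) sonority 2-2: well-formed.
(f) sonority 2-2-1: well-formed.
(g) sonority 2-2: well-formed.
(h) sonority 3-4: ill-formed.

6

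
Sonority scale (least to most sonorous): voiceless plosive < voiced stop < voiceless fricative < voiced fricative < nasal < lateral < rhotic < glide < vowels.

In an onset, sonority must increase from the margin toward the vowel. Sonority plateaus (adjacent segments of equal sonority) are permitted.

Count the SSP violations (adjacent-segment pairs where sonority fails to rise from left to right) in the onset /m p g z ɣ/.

/m/ — nasal, sonority 5.
/p/ — voiceless plosive, sonority 1.
/g/ — voiced stop, sonority 2.
/z/ — voiced fricative, sonority 4.
/ɣ/ — voiced fricative, sonority 4.
/m/→/p/: 5→1 (does not rise) — violation.
/p/→/g/: 1→2 (rises) — ok.
/g/→/z/: 2→4 (rises) — ok.
/z/→/ɣ/: 4→4 (plateau, allowed) — ok.

1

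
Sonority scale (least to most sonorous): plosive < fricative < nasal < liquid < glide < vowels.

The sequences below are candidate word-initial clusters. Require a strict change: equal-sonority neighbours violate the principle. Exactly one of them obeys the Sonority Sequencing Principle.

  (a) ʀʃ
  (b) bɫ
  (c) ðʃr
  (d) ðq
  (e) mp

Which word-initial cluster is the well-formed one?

(a) sonority 4-2: ill-formed.
(b) sonority 1-4: well-formed.
(c) sonority 2-2-4: ill-formed.
(d) sonority 2-1: ill-formed.
(e) sonority 3-1: ill-formed.

b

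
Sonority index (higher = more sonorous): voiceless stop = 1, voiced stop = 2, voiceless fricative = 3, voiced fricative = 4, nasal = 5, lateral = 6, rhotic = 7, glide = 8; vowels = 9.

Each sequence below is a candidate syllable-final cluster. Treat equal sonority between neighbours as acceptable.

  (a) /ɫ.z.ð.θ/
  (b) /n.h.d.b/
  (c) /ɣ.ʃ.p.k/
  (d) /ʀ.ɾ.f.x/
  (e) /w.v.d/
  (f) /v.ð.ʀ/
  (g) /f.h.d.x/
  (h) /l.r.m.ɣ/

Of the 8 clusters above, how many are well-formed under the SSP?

(a) 6-4-4-3 → obeys
(b) 5-3-2-2 → obeys
(c) 4-3-1-1 → obeys
(d) 7-7-3-3 → obeys
(e) 8-4-2 → obeys
(f) 4-4-7 → violates
(g) 3-3-2-3 → violates
(h) 6-7-5-4 → violates

5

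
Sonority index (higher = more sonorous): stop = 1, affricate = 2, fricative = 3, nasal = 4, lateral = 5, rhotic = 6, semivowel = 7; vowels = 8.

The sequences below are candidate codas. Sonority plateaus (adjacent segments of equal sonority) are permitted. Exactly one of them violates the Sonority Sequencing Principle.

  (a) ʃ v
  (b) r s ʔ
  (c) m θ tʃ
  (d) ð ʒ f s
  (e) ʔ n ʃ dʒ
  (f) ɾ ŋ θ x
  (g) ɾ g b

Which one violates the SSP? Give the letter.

(a) ʃ v: profile 3-3 — obeys.
(b) r s ʔ: profile 6-3-1 — obeys.
(c) m θ tʃ: profile 4-3-2 — obeys.
(d) ð ʒ f s: profile 3-3-3-3 — obeys.
(e) ʔ n ʃ dʒ: profile 1-4-3-2 — violates.
(f) ɾ ŋ θ x: profile 6-4-3-3 — obeys.
(g) ɾ g b: profile 6-1-1 — obeys.

e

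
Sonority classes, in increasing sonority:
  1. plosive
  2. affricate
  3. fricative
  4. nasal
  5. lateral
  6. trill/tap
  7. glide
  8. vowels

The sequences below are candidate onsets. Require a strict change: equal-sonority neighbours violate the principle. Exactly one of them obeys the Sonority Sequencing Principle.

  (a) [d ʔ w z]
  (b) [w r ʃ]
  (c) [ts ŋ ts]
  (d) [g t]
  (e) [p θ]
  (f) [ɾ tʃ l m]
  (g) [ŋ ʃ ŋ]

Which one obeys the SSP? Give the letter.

e

(a) 1-1-7-3 → violates
(b) 7-6-3 → violates
(c) 2-4-2 → violates
(d) 1-1 → violates
(e) 1-3 → obeys
(f) 6-2-5-4 → violates
(g) 4-3-4 → violates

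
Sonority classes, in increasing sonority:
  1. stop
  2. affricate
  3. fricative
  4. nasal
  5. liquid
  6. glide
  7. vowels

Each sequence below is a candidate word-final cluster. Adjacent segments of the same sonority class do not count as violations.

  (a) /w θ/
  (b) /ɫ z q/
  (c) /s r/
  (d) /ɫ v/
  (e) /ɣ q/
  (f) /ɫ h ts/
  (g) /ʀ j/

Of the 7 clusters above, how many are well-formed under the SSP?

(a) /w θ/: profile 6-3 — obeys.
(b) /ɫ z q/: profile 5-3-1 — obeys.
(c) /s r/: profile 3-5 — violates.
(d) /ɫ v/: profile 5-3 — obeys.
(e) /ɣ q/: profile 3-1 — obeys.
(f) /ɫ h ts/: profile 5-3-2 — obeys.
(g) /ʀ j/: profile 5-6 — violates.

5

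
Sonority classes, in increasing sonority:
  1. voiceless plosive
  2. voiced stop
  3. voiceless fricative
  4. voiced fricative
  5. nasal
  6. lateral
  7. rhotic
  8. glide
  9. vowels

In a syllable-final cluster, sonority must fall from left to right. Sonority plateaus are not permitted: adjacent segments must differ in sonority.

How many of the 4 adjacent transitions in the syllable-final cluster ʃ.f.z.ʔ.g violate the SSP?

3

/ʃ/ is a voiceless fricative (sonority 3).
/f/ is a voiceless fricative (sonority 3).
/z/ is a voiced fricative (sonority 4).
/ʔ/ is a voiceless plosive (sonority 1).
/g/ is a voiced stop (sonority 2).
/ʃ/→/f/: 3→3 (plateau) — violation.
/f/→/z/: 3→4 (does not fall) — violation.
/z/→/ʔ/: 4→1 (falls) — ok.
/ʔ/→/g/: 1→2 (does not fall) — violation.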